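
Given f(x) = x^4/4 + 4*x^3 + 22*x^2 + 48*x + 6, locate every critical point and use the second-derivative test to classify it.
f'(x) = x^3 + 12*x^2 + 44*x + 48

Solve f'(x) = 0:
  Factor: x^3 + 12*x^2 + 44*x + 48 = (x + 2)*(x + 4)*(x + 6) = 0.
  ⇒ x = -6, -4, -2

f''(x) = 3*x^2 + 24*x + 44
Second-derivative test at each critical point:
  f''(-6) = 8 > 0 → local minimum
  f''(-4) = -4 < 0 → local maximum
  f''(-2) = 8 > 0 → local minimum

Critical points: x = -6 (local minimum); x = -4 (local maximum); x = -2 (local minimum)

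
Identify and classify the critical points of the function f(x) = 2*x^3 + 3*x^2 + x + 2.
f'(x) = 6*x^2 + 6*x + 1

Solve f'(x) = 0:
  6*x^2 + 6*x + 1 = 0 has no rational roots; quadratic formula: x = (-6 ± √12)/12.
  ⇒ x = -1/2 - sqrt(3)/6 ≈ -0.7887, -1/2 + sqrt(3)/6 ≈ -0.2113

f''(x) = 12*x + 6
Second-derivative test at each critical point:
  f''(-0.7887) = -3.4641 < 0 → local maximum
  f''(-0.2113) = 3.4641 > 0 → local minimum

Critical points: x = -1/2 - sqrt(3)/6 ≈ -0.7887 (local maximum); x = -1/2 + sqrt(3)/6 ≈ -0.2113 (local minimum)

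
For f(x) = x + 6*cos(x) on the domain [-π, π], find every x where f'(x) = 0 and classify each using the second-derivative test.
f'(x) = 1 - 6*sin(x)

Solve f'(x) = 0 on [-π, π]:
  f'(x) = 0 ⇔ sin(x) = 1/6, i.e. x = arcsin(1/6) + 2nπ or x = π − arcsin(1/6) + 2nπ; keep the solutions lying in [-π, π].
  ⇒ x = asin(1/6) ≈ 0.1674, pi - asin(1/6) ≈ 2.9741

f''(x) = -6*cos(x)
Second-derivative test at each critical point:
  f''(0.1674) = -5.9161 < 0 → local maximum
  f''(2.9741) = 5.9161 > 0 → local minimum

Critical points: x = asin(1/6) ≈ 0.1674 (local maximum); x = pi - asin(1/6) ≈ 2.9741 (local minimum)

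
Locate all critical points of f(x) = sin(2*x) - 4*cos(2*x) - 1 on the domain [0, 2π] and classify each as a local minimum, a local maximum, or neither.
f'(x) = 8*sin(2*x) + 2*cos(2*x)

Solve f'(x) = 0 on [0, 2π]:
  f'(x) = 0 ⇔ cos(2*x) = -4*sin(2*x) ⇔ tan(2*x) = -1/4, i.e. 2*x = arctan(-1/4) + nπ; keep the solutions lying in [0, 2π].
  ⇒ x = -atan(1/4)/2 + pi/2 ≈ 1.4483, pi - atan(1/4)/2 ≈ 3.0191, -atan(1/4)/2 + 3*pi/2 ≈ 4.5899, -atan(1/4)/2 + 2*pi ≈ 6.1607

f''(x) = -4*sin(2*x) + 16*cos(2*x)
Second-derivative test at each critical point:
  f''(1.4483) = -16.4924 < 0 → local maximum
  f''(3.0191) = 16.4924 > 0 → local minimum
  f''(4.5899) = -16.4924 < 0 → local maximum
  f''(6.1607) = 16.4924 > 0 → local minimum

Critical points: x = -atan(1/4)/2 + pi/2 ≈ 1.4483 (local maximum); x = pi - atan(1/4)/2 ≈ 3.0191 (local minimum); x = -atan(1/4)/2 + 3*pi/2 ≈ 4.5899 (local maximum); x = -atan(1/4)/2 + 2*pi ≈ 6.1607 (local minimum)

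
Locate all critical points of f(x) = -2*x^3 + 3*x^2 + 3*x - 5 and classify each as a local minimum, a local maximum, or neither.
f'(x) = -6*x^2 + 6*x + 3

Solve f'(x) = 0:
  Factor: -6*x^2 + 6*x + 3 = -3*(2*x^2 - 2*x - 1); 2*x^2 - 2*x - 1 = 0 has no rational roots; quadratic formula: x = (2 ± √12)/4.
  ⇒ x = 1/2 - sqrt(3)/2 ≈ -0.3660, 1/2 + sqrt(3)/2 ≈ 1.3660

f''(x) = 6 - 12*x
Second-derivative test at each critical point:
  f''(-0.3660) = 10.3923 > 0 → local minimum
  f''(1.3660) = -10.3923 < 0 → local maximum

Critical points: x = 1/2 - sqrt(3)/2 ≈ -0.3660 (local minimum); x = 1/2 + sqrt(3)/2 ≈ 1.3660 (local maximum)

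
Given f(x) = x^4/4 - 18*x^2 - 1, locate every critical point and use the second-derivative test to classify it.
f'(x) = x*(x^2 - 36)

Solve f'(x) = 0:
  Factor: x^3 - 36*x = x*(x - 6)*(x + 6) = 0.
  ⇒ x = -6, 0, 6

f''(x) = 3*x^2 - 36
Second-derivative test at each critical point:
  f''(-6) = 72 > 0 → local minimum
  f''(0) = -36 < 0 → local maximum
  f''(6) = 72 > 0 → local minimum

Critical points: x = -6 (local minimum); x = 0 (local maximum); x = 6 (local minimum)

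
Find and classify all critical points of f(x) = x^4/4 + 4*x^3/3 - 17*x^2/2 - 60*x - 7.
f'(x) = x^3 + 4*x^2 - 17*x - 60

Solve f'(x) = 0:
  Factor: x^3 + 4*x^2 - 17*x - 60 = (x - 4)*(x + 3)*(x + 5) = 0.
  ⇒ x = -5, -3, 4

f''(x) = 3*x^2 + 8*x - 17
Second-derivative test at each critical point:
  f''(-5) = 18 > 0 → local minimum
  f''(-3) = -14 < 0 → local maximum
  f''(4) = 63 > 0 → local minimum

Critical points: x = -5 (local minimum); x = -3 (local maximum); x = 4 (local minimum)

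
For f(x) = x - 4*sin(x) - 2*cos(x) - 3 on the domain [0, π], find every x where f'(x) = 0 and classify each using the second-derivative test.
f'(x) = 2*sin(x) - 4*cos(x) + 1

Solve f'(x) = 0 on [0, π]:
  f'(x) = 0 ⇔ 2*sin(x) - 4*cos(x) = -1. Write the left side as R·cos(x + φ) with R = √((-4)² + (-2)²) = 2*sqrt(5), cos φ = -2*sqrt(5)/5, sin φ = -sqrt(5)/5; then cos(x + φ) = -sqrt(5)/10. Solve for x and keep the solutions lying in [0, π].
  ⇒ x = atan((-1 + 2*sqrt(19))/(2 + sqrt(19))) ≈ 0.8816

f''(x) = 4*sin(x) + 2*cos(x)
Second-derivative test at each critical point:
  f''(0.8816) = 4.3589 > 0 → local minimum

Critical points: x = atan((-1 + 2*sqrt(19))/(2 + sqrt(19))) ≈ 0.8816 (local minimum)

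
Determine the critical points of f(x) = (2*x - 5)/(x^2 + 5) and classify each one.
f'(x) = 2*(-x^2 + 5*x + 5)/(x^4 + 10*x^2 + 25)

Solve f'(x) = 0:
  f'(x) = -2*(x^2 - 5*x - 5)/(x^2 + 5)^2; the denominator is positive wherever f is defined, so f'(x) = 0 ⇔ -2*x^2 + 10*x + 10 = 0.
  Factor: -2*x^2 + 10*x + 10 = -2*(x^2 - 5*x - 5); x^2 - 5*x - 5 = 0 has no rational roots; quadratic formula: x = (5 ± √45)/2.
  ⇒ x = 5/2 - 3*sqrt(5)/2 ≈ -0.8541, 5/2 + 3*sqrt(5)/2 ≈ 5.8541

f''(x) = 2*(4*x^2*(2*x - 5) + (5 - 6*x)*(x^2 + 5))/(x^2 + 5)^3
Second-derivative test at each critical point:
  f''(-0.8541) = 0.4087 > 0 → local minimum
  f''(5.8541) = -0.0087 < 0 → local maximum

Critical points: x = 5/2 - 3*sqrt(5)/2 ≈ -0.8541 (local minimum); x = 5/2 + 3*sqrt(5)/2 ≈ 5.8541 (local maximum)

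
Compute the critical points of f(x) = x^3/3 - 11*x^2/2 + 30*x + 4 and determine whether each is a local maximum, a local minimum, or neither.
f'(x) = x^2 - 11*x + 30

Solve f'(x) = 0:
  Factor: x^2 - 11*x + 30 = (x - 6)*(x - 5) = 0.
  ⇒ x = 5, 6

f''(x) = 2*x - 11
Second-derivative test at each critical point:
  f''(5) = -1 < 0 → local maximum
  f''(6) = 1 > 0 → local minimum

Critical points: x = 5 (local maximum); x = 6 (local minimum)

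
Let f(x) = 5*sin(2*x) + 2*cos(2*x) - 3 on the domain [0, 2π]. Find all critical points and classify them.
f'(x) = -4*sin(2*x) + 10*cos(2*x)

Solve f'(x) = 0 on [0, 2π]:
  f'(x) = 0 ⇔ 5*cos(2*x) = 2*sin(2*x) ⇔ tan(2*x) = 5/2, i.e. 2*x = arctan(5/2) + nπ; keep the solutions lying in [0, 2π].
  ⇒ x = atan(5/2)/2 ≈ 0.5951, atan(5/2)/2 + pi/2 ≈ 2.1659, atan(5/2)/2 + pi ≈ 3.7367, atan(5/2)/2 + 3*pi/2 ≈ 5.3075

f''(x) = -20*sin(2*x) - 8*cos(2*x)
Second-derivative test at each critical point:
  f''(0.5951) = -21.5407 < 0 → local maximum
  f''(2.1659) = 21.5407 > 0 → local minimum
  f''(3.7367) = -21.5407 < 0 → local maximum
  f''(5.3075) = 21.5407 > 0 → local minimum

Critical points: x = atan(5/2)/2 ≈ 0.5951 (local maximum); x = atan(5/2)/2 + pi/2 ≈ 2.1659 (local minimum); x = atan(5/2)/2 + pi ≈ 3.7367 (local maximum); x = atan(5/2)/2 + 3*pi/2 ≈ 5.3075 (local minimum)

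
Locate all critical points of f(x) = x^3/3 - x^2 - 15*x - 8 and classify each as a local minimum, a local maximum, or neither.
f'(x) = x^2 - 2*x - 15

Solve f'(x) = 0:
  Factor: x^2 - 2*x - 15 = (x - 5)*(x + 3) = 0.
  ⇒ x = -3, 5

f''(x) = 2*x - 2
Second-derivative test at each critical point:
  f''(-3) = -8 < 0 → local maximum
  f''(5) = 8 > 0 → local minimum

Critical points: x = -3 (local maximum); x = 5 (local minimum)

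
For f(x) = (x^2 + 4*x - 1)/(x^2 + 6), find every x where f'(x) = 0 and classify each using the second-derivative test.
f'(x) = 2*(-2*x^2 + 7*x + 12)/(x^4 + 12*x^2 + 36)

Solve f'(x) = 0:
  f'(x) = -2*(2*x^2 - 7*x - 12)/(x^2 + 6)^2; the denominator is positive wherever f is defined, so f'(x) = 0 ⇔ -4*x^2 + 14*x + 24 = 0.
  Factor: -4*x^2 + 14*x + 24 = -2*(2*x^2 - 7*x - 12); 2*x^2 - 7*x - 12 = 0 has no rational roots; quadratic formula: x = (7 ± √145)/4.
  ⇒ x = 7/4 - sqrt(145)/4 ≈ -1.2604, 7/4 + sqrt(145)/4 ≈ 4.7604

f''(x) = 2*(4*x^3 - 21*x^2 - 72*x + 42)/(x^6 + 18*x^4 + 108*x^2 + 216)
Second-derivative test at each critical point:
  f''(-1.2604) = 0.4182 > 0 → local minimum
  f''(4.7604) = -0.0293 < 0 → local maximum

Critical points: x = 7/4 - sqrt(145)/4 ≈ -1.2604 (local minimum); x = 7/4 + sqrt(145)/4 ≈ 4.7604 (local maximum)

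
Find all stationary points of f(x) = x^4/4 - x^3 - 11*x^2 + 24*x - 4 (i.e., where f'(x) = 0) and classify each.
f'(x) = x^3 - 3*x^2 - 22*x + 24

Solve f'(x) = 0:
  Factor: x^3 - 3*x^2 - 22*x + 24 = (x - 6)*(x - 1)*(x + 4) = 0.
  ⇒ x = -4, 1, 6

f''(x) = 3*x^2 - 6*x - 22
Second-derivative test at each critical point:
  f''(-4) = 50 > 0 → local minimum
  f''(1) = -25 < 0 → local maximum
  f''(6) = 50 > 0 → local minimum

Critical points: x = -4 (local minimum); x = 1 (local maximum); x = 6 (local minimum)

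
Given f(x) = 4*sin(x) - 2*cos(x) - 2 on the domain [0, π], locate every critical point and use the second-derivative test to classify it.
f'(x) = 2*sin(x) + 4*cos(x)

Solve f'(x) = 0 on [0, π]:
  f'(x) = 0 ⇔ 4*cos(x) = -2*sin(x) ⇔ tan(x) = -2, i.e. x = arctan(-2) + nπ; keep the solutions lying in [0, π].
  ⇒ x = pi - atan(2) ≈ 2.0344

f''(x) = -4*sin(x) + 2*cos(x)
Second-derivative test at each critical point:
  f''(2.0344) = -4.4721 < 0 → local maximum

Critical points: x = pi - atan(2) ≈ 2.0344 (local maximum)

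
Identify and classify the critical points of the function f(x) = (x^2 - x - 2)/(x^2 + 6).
f'(x) = (x^2 + 16*x - 6)/(x^4 + 12*x^2 + 36)

Solve f'(x) = 0:
  f'(x) = (x^2 + 16*x - 6)/(x^2 + 6)^2; the denominator is positive wherever f is defined, so f'(x) = 0 ⇔ x^2 + 16*x - 6 = 0.
  x^2 + 16*x - 6 = 0 has no rational roots; quadratic formula: x = (-16 ± √280)/2.
  ⇒ x = -sqrt(70) - 8 ≈ -16.3666, -8 + sqrt(70) ≈ 0.3666

f''(x) = 2*(-x^3 - 24*x^2 + 18*x + 48)/(x^6 + 18*x^4 + 108*x^2 + 216)
Second-derivative test at each critical point:
  f''(-16.3666) = -2.231e-04 < 0 → local maximum
  f''(0.3666) = 0.4447 > 0 → local minimum

Critical points: x = -sqrt(70) - 8 ≈ -16.3666 (local maximum); x = -8 + sqrt(70) ≈ 0.3666 (local minimum)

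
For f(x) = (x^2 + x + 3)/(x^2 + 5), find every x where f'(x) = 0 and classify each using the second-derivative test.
f'(x) = (-x^2 + 4*x + 5)/(x^4 + 10*x^2 + 25)

Solve f'(x) = 0:
  f'(x) = -(x - 5)*(x + 1)/(x^2 + 5)^2; the denominator is positive wherever f is defined, so f'(x) = 0 ⇔ -x^2 + 4*x + 5 = 0.
  Factor: -x^2 + 4*x + 5 = -(x - 5)*(x + 1) = 0.
  ⇒ x = -1, 5

f''(x) = 2*(x^3 - 6*x^2 - 15*x + 10)/(x^6 + 15*x^4 + 75*x^2 + 125)
Second-derivative test at each critical point:
  f''(-1) = 1/6 > 0 → local minimum
  f''(5) = -1/150 < 0 → local maximum

Critical points: x = -1 (local minimum); x = 5 (local maximum)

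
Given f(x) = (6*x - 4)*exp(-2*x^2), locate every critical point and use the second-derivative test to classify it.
f'(x) = 2*(-4*x*(3*x - 2) + 3)*exp(-2*x^2)

Solve f'(x) = 0:
  f'(x) = (-24*x^2 + 16*x + 6)·exp(-2*x^2) and exp(-2*x^2) > 0 for every x, so f'(x) = 0 ⇔ -24*x^2 + 16*x + 6 = 0.
  Factor: -24*x^2 + 16*x + 6 = -2*(12*x^2 - 8*x - 3); 12*x^2 - 8*x - 3 = 0 has no rational roots; quadratic formula: x = (8 ± √208)/24.
  ⇒ x = 1/3 - sqrt(13)/6 ≈ -0.2676, 1/3 + sqrt(13)/6 ≈ 0.9343

f''(x) = 8*(4*x^2*(3*x - 2) - 9*x + 2)*exp(-2*x^2)
Second-derivative test at each critical point:
  f''(-0.2676) = 24.9957 > 0 → local minimum
  f''(0.9343) = -5.0341 < 0 → local maximum

Critical points: x = 1/3 - sqrt(13)/6 ≈ -0.2676 (local minimum); x = 1/3 + sqrt(13)/6 ≈ 0.9343 (local maximum)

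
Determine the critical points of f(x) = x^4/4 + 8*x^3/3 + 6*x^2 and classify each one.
f'(x) = x*(x^2 + 8*x + 12)

Solve f'(x) = 0:
  Factor: x^3 + 8*x^2 + 12*x = x*(x + 2)*(x + 6) = 0.
  ⇒ x = -6, -2, 0

f''(x) = 3*x^2 + 16*x + 12
Second-derivative test at each critical point:
  f''(-6) = 24 > 0 → local minimum
  f''(-2) = -8 < 0 → local maximum
  f''(0) = 12 > 0 → local minimum

Critical points: x = -6 (local minimum); x = -2 (local maximum); x = 0 (local minimum)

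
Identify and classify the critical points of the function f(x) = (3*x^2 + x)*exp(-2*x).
f'(x) = (-6*x^2 + 4*x + 1)*exp(-2*x)

Solve f'(x) = 0:
  f'(x) = (-6*x^2 + 4*x + 1)·exp(-2*x) and exp(-2*x) > 0 for every x, so f'(x) = 0 ⇔ -6*x^2 + 4*x + 1 = 0.
  6*x^2 - 4*x - 1 = 0 has no rational roots; quadratic formula: x = (4 ± √40)/12.
  ⇒ x = 1/3 - sqrt(10)/6 ≈ -0.1937, 1/3 + sqrt(10)/6 ≈ 0.8604

f''(x) = 2*(6*x^2 - 10*x + 1)*exp(-2*x)
Second-derivative test at each critical point:
  f''(-0.1937) = 9.3172 > 0 → local minimum
  f''(0.8604) = -1.1317 < 0 → local maximum

Critical points: x = 1/3 - sqrt(10)/6 ≈ -0.1937 (local minimum); x = 1/3 + sqrt(10)/6 ≈ 0.8604 (local maximum)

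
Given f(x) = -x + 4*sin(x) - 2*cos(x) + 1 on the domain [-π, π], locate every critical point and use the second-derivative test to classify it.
f'(x) = 2*sin(x) + 4*cos(x) - 1

Solve f'(x) = 0 on [-π, π]:
  f'(x) = 0 ⇔ 2*sin(x) + 4*cos(x) = 1. Write the left side as R·cos(x + φ) with R = √(4² + (-2)²) = 2*sqrt(5), cos φ = 2*sqrt(5)/5, sin φ = -sqrt(5)/5; then cos(x + φ) = sqrt(5)/10. Solve for x and keep the solutions lying in [-π, π].
  ⇒ x = atan((1 - 2*sqrt(19))/(2 + sqrt(19))) ≈ -0.8816, atan((1 + 2*sqrt(19))/(2 - sqrt(19))) + pi ≈ 1.8089

f''(x) = -4*sin(x) + 2*cos(x)
Second-derivative test at each critical point:
  f''(-0.8816) = 4.3589 > 0 → local minimum
  f''(1.8089) = -4.3589 < 0 → local maximum

Critical points: x = atan((1 - 2*sqrt(19))/(2 + sqrt(19))) ≈ -0.8816 (local minimum); x = atan((1 + 2*sqrt(19))/(2 - sqrt(19))) + pi ≈ 1.8089 (local maximum)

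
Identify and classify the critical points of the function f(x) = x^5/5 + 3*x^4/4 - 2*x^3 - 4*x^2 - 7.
f'(x) = x*(x^3 + 3*x^2 - 6*x - 8)

Solve f'(x) = 0:
  Factor: x^4 + 3*x^3 - 6*x^2 - 8*x = x*(x - 2)*(x + 1)*(x + 4) = 0.
  ⇒ x = -4, -1, 0, 2

f''(x) = 4*x^3 + 9*x^2 - 12*x - 8
Second-derivative test at each critical point:
  f''(-4) = -72 < 0 → local maximum
  f''(-1) = 9 > 0 → local minimum
  f''(0) = -8 < 0 → local maximum
  f''(2) = 36 > 0 → local minimum

Critical points: x = -4 (local maximum); x = -1 (local minimum); x = 0 (local maximum); x = 2 (local minimum)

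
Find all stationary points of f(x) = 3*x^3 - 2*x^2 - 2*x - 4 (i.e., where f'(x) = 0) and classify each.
f'(x) = 9*x^2 - 4*x - 2

Solve f'(x) = 0:
  9*x^2 - 4*x - 2 = 0 has no rational roots; quadratic formula: x = (4 ± √88)/18.
  ⇒ x = 2/9 - sqrt(22)/9 ≈ -0.2989, 2/9 + sqrt(22)/9 ≈ 0.7434

f''(x) = 18*x - 4
Second-derivative test at each critical point:
  f''(-0.2989) = -9.3808 < 0 → local maximum
  f''(0.7434) = 9.3808 > 0 → local minimum

Critical points: x = 2/9 - sqrt(22)/9 ≈ -0.2989 (local maximum); x = 2/9 + sqrt(22)/9 ≈ 0.7434 (local minimum)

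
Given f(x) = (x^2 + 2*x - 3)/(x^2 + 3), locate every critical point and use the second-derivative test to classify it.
f'(x) = 2*(-x^2 + 6*x + 3)/(x^4 + 6*x^2 + 9)

Solve f'(x) = 0:
  f'(x) = -2*(x^2 - 6*x - 3)/(x^2 + 3)^2; the denominator is positive wherever f is defined, so f'(x) = 0 ⇔ -2*x^2 + 12*x + 6 = 0.
  Factor: -2*x^2 + 12*x + 6 = -2*(x^2 - 6*x - 3); x^2 - 6*x - 3 = 0 has no rational roots; quadratic formula: x = (6 ± √48)/2.
  ⇒ x = 3 - 2*sqrt(3) ≈ -0.4641, 3 + 2*sqrt(3) ≈ 6.4641

f''(x) = 4*(x^3 - 9*x^2 - 9*x + 9)/(x^6 + 9*x^4 + 27*x^2 + 27)
Second-derivative test at each critical point:
  f''(-0.4641) = 1.3402 > 0 → local minimum
  f''(6.4641) = -0.0069 < 0 → local maximum

Critical points: x = 3 - 2*sqrt(3) ≈ -0.4641 (local minimum); x = 3 + 2*sqrt(3) ≈ 6.4641 (local maximum)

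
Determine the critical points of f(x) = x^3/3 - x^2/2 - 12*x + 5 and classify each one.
f'(x) = x^2 - x - 12

Solve f'(x) = 0:
  Factor: x^2 - x - 12 = (x - 4)*(x + 3) = 0.
  ⇒ x = -3, 4

f''(x) = 2*x - 1
Second-derivative test at each critical point:
  f''(-3) = -7 < 0 → local maximum
  f''(4) = 7 > 0 → local minimum

Critical points: x = -3 (local maximum); x = 4 (local minimum)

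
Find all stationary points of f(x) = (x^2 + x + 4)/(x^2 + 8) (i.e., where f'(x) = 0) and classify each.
f'(x) = (-x^2 + 8*x + 8)/(x^4 + 16*x^2 + 64)

Solve f'(x) = 0:
  f'(x) = -(x^2 - 8*x - 8)/(x^2 + 8)^2; the denominator is positive wherever f is defined, so f'(x) = 0 ⇔ -x^2 + 8*x + 8 = 0.
  x^2 - 8*x - 8 = 0 has no rational roots; quadratic formula: x = (8 ± √96)/2.
  ⇒ x = 4 - 2*sqrt(6) ≈ -0.8990, 4 + 2*sqrt(6) ≈ 8.8990

f''(x) = 2*(x^3 - 12*x^2 - 24*x + 32)/(x^6 + 24*x^4 + 192*x^2 + 512)
Second-derivative test at each critical point:
  f''(-0.8990) = 0.1263 > 0 → local minimum
  f''(8.8990) = -0.0013 < 0 → local maximum

Critical points: x = 4 - 2*sqrt(6) ≈ -0.8990 (local minimum); x = 4 + 2*sqrt(6) ≈ 8.8990 (local maximum)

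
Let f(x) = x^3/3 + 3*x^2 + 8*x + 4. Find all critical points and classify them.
f'(x) = x^2 + 6*x + 8

Solve f'(x) = 0:
  Factor: x^2 + 6*x + 8 = (x + 2)*(x + 4) = 0.
  ⇒ x = -4, -2

f''(x) = 2*x + 6
Second-derivative test at each critical point:
  f''(-4) = -2 < 0 → local maximum
  f''(-2) = 2 > 0 → local minimum

Critical points: x = -4 (local maximum); x = -2 (local minimum)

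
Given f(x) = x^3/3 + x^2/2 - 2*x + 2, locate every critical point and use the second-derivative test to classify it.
f'(x) = x^2 + x - 2

Solve f'(x) = 0:
  Factor: x^2 + x - 2 = (x - 1)*(x + 2) = 0.
  ⇒ x = -2, 1

f''(x) = 2*x + 1
Second-derivative test at each critical point:
  f''(-2) = -3 < 0 → local maximum
  f''(1) = 3 > 0 → local minimum

Critical points: x = -2 (local maximum); x = 1 (local minimum)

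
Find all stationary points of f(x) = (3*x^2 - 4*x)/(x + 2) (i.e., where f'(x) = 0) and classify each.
f'(x) = (3*x^2 + 12*x - 8)/(x^2 + 4*x + 4)

Solve f'(x) = 0:
  f'(x) = (3*x^2 + 12*x - 8)/(x + 2)^2; the denominator is positive wherever f is defined, so f'(x) = 0 ⇔ 3*x^2 + 12*x - 8 = 0.
  3*x^2 + 12*x - 8 = 0 has no rational roots; quadratic formula: x = (-12 ± √240)/6.
  ⇒ x = -2*sqrt(15)/3 - 2 ≈ -4.5820, -2 + 2*sqrt(15)/3 ≈ 0.5820

f''(x) = 40/(x^3 + 6*x^2 + 12*x + 8)
Second-derivative test at each critical point:
  f''(-4.5820) = -2.3238 < 0 → local maximum
  f''(0.5820) = 2.3238 > 0 → local minimum

Critical points: x = -2*sqrt(15)/3 - 2 ≈ -4.5820 (local maximum); x = -2 + 2*sqrt(15)/3 ≈ 0.5820 (local minimum)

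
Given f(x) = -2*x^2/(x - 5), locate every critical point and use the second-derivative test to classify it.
f'(x) = 2*x*(10 - x)/(x - 5)^2

Solve f'(x) = 0:
  f'(x) = -2*x*(x - 10)/(x - 5)^2; the denominator is positive wherever f is defined, so f'(x) = 0 ⇔ -2*x^2 + 20*x = 0.
  Factor: -2*x^2 + 20*x = -2*x*(x - 10) = 0.
  ⇒ x = 0, 10

f''(x) = -100/(x^3 - 15*x^2 + 75*x - 125)
Second-derivative test at each critical point:
  f''(0) = 4/5 > 0 → local minimum
  f''(10) = -4/5 < 0 → local maximum

Critical points: x = 0 (local minimum); x = 10 (local maximum)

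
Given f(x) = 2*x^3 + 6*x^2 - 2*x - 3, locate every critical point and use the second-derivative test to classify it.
f'(x) = 6*x^2 + 12*x - 2

Solve f'(x) = 0:
  Factor: 6*x^2 + 12*x - 2 = 2*(3*x^2 + 6*x - 1); 3*x^2 + 6*x - 1 = 0 has no rational roots; quadratic formula: x = (-6 ± √48)/6.
  ⇒ x = -2*sqrt(3)/3 - 1 ≈ -2.1547, -1 + 2*sqrt(3)/3 ≈ 0.1547

f''(x) = 12*x + 12
Second-derivative test at each critical point:
  f''(-2.1547) = -13.8564 < 0 → local maximum
  f''(0.1547) = 13.8564 > 0 → local minimum

Critical points: x = -2*sqrt(3)/3 - 1 ≈ -2.1547 (local maximum); x = -1 + 2*sqrt(3)/3 ≈ 0.1547 (local minimum)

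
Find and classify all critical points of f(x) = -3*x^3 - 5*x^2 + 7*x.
f'(x) = -9*x^2 - 10*x + 7

Solve f'(x) = 0:
  9*x^2 + 10*x - 7 = 0 has no rational roots; quadratic formula: x = (-10 ± √352)/18.
  ⇒ x = -2*sqrt(22)/9 - 5/9 ≈ -1.5979, -5/9 + 2*sqrt(22)/9 ≈ 0.4868

f''(x) = -18*x - 10
Second-derivative test at each critical point:
  f''(-1.5979) = 18.7617 > 0 → local minimum
  f''(0.4868) = -18.7617 < 0 → local maximum

Critical points: x = -2*sqrt(22)/9 - 5/9 ≈ -1.5979 (local minimum); x = -5/9 + 2*sqrt(22)/9 ≈ 0.4868 (local maximum)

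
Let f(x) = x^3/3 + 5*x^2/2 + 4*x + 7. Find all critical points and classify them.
f'(x) = x^2 + 5*x + 4

Solve f'(x) = 0:
  Factor: x^2 + 5*x + 4 = (x + 1)*(x + 4) = 0.
  ⇒ x = -4, -1

f''(x) = 2*x + 5
Second-derivative test at each critical point:
  f''(-4) = -3 < 0 → local maximum
  f''(-1) = 3 > 0 → local minimum

Critical points: x = -4 (local maximum); x = -1 (local minimum)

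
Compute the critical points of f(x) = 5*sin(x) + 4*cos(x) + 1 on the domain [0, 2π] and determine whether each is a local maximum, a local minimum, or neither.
f'(x) = -4*sin(x) + 5*cos(x)

Solve f'(x) = 0 on [0, 2π]:
  f'(x) = 0 ⇔ 5*cos(x) = 4*sin(x) ⇔ tan(x) = 5/4, i.e. x = arctan(5/4) + nπ; keep the solutions lying in [0, 2π].
  ⇒ x = atan(5/4) ≈ 0.8961, atan(5/4) + pi ≈ 4.0376

f''(x) = -5*sin(x) - 4*cos(x)
Second-derivative test at each critical point:
  f''(0.8961) = -6.4031 < 0 → local maximum
  f''(4.0376) = 6.4031 > 0 → local minimum

Critical points: x = atan(5/4) ≈ 0.8961 (local maximum); x = atan(5/4) + pi ≈ 4.0376 (local minimum)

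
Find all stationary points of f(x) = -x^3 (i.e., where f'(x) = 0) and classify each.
f'(x) = -3*x^2

Solve f'(x) = 0:
  ⇒ x = 0

f''(x) = -6*x
Second-derivative test at each critical point:
  f''(0) = 0, so the second-derivative test is inconclusive; use the first-derivative test: f'(-1/4) = -0.1875, f'(1/4) = -0.1875 — f' is negative on both sides (no sign change) → neither a local maximum nor a local minimum

Critical points: x = 0 (neither)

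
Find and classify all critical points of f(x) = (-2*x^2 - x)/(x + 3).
f'(x) = (-2*x^2 - 12*x - 3)/(x^2 + 6*x + 9)

Solve f'(x) = 0:
  f'(x) = -(2*x^2 + 12*x + 3)/(x + 3)^2; the denominator is positive wherever f is defined, so f'(x) = 0 ⇔ -2*x^2 - 12*x - 3 = 0.
  2*x^2 + 12*x + 3 = 0 has no rational roots; quadratic formula: x = (-12 ± √120)/4.
  ⇒ x = -3 - sqrt(30)/2 ≈ -5.7386, -3 + sqrt(30)/2 ≈ -0.2614

f''(x) = -30/(x^3 + 9*x^2 + 27*x + 27)
Second-derivative test at each critical point:
  f''(-5.7386) = 1.4606 > 0 → local minimum
  f''(-0.2614) = -1.4606 < 0 → local maximum

Critical points: x = -3 - sqrt(30)/2 ≈ -5.7386 (local minimum); x = -3 + sqrt(30)/2 ≈ -0.2614 (local maximum)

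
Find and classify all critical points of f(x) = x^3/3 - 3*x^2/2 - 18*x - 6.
f'(x) = x^2 - 3*x - 18

Solve f'(x) = 0:
  Factor: x^2 - 3*x - 18 = (x - 6)*(x + 3) = 0.
  ⇒ x = -3, 6

f''(x) = 2*x - 3
Second-derivative test at each critical point:
  f''(-3) = -9 < 0 → local maximum
  f''(6) = 9 > 0 → local minimum

Critical points: x = -3 (local maximum); x = 6 (local minimum)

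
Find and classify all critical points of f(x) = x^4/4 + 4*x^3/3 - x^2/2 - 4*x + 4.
f'(x) = x^3 + 4*x^2 - x - 4

Solve f'(x) = 0:
  Factor: x^3 + 4*x^2 - x - 4 = (x - 1)*(x + 1)*(x + 4) = 0.
  ⇒ x = -4, -1, 1

f''(x) = 3*x^2 + 8*x - 1
Second-derivative test at each critical point:
  f''(-4) = 15 > 0 → local minimum
  f''(-1) = -6 < 0 → local maximum
  f''(1) = 10 > 0 → local minimum

Critical points: x = -4 (local minimum); x = -1 (local maximum); x = 1 (local minimum)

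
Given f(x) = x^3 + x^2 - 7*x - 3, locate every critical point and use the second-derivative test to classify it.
f'(x) = 3*x^2 + 2*x - 7

Solve f'(x) = 0:
  3*x^2 + 2*x - 7 = 0 has no rational roots; quadratic formula: x = (-2 ± √88)/6.
  ⇒ x = -sqrt(22)/3 - 1/3 ≈ -1.8968, -1/3 + sqrt(22)/3 ≈ 1.2301

f''(x) = 6*x + 2
Second-derivative test at each critical point:
  f''(-1.8968) = -9.3808 < 0 → local maximum
  f''(1.2301) = 9.3808 > 0 → local minimum

Critical points: x = -sqrt(22)/3 - 1/3 ≈ -1.8968 (local maximum); x = -1/3 + sqrt(22)/3 ≈ 1.2301 (local minimum)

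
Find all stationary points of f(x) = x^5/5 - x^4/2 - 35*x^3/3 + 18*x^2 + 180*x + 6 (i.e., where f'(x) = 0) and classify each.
f'(x) = x^4 - 2*x^3 - 35*x^2 + 36*x + 180

Solve f'(x) = 0:
  Factor: x^4 - 2*x^3 - 35*x^2 + 36*x + 180 = (x - 6)*(x - 3)*(x + 2)*(x + 5) = 0.
  ⇒ x = -5, -2, 3, 6

f''(x) = 4*x^3 - 6*x^2 - 70*x + 36
Second-derivative test at each critical point:
  f''(-5) = -264 < 0 → local maximum
  f''(-2) = 120 > 0 → local minimum
  f''(3) = -120 < 0 → local maximum
  f''(6) = 264 > 0 → local minimum

Critical points: x = -5 (local maximum); x = -2 (local minimum); x = 3 (local maximum); x = 6 (local minimum)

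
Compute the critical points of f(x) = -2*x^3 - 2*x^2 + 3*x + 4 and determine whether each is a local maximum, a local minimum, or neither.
f'(x) = -6*x^2 - 4*x + 3

Solve f'(x) = 0:
  6*x^2 + 4*x - 3 = 0 has no rational roots; quadratic formula: x = (-4 ± √88)/12.
  ⇒ x = -sqrt(22)/6 - 1/3 ≈ -1.1151, -1/3 + sqrt(22)/6 ≈ 0.4484

f''(x) = -12*x - 4
Second-derivative test at each critical point:
  f''(-1.1151) = 9.3808 > 0 → local minimum
  f''(0.4484) = -9.3808 < 0 → local maximum

Critical points: x = -sqrt(22)/6 - 1/3 ≈ -1.1151 (local minimum); x = -1/3 + sqrt(22)/6 ≈ 0.4484 (local maximum)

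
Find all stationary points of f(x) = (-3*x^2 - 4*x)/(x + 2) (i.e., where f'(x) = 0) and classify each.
f'(x) = (-3*x^2 - 12*x - 8)/(x^2 + 4*x + 4)

Solve f'(x) = 0:
  f'(x) = -(3*x^2 + 12*x + 8)/(x + 2)^2; the denominator is positive wherever f is defined, so f'(x) = 0 ⇔ -3*x^2 - 12*x - 8 = 0.
  3*x^2 + 12*x + 8 = 0 has no rational roots; quadratic formula: x = (-12 ± √48)/6.
  ⇒ x = -2 - 2*sqrt(3)/3 ≈ -3.1547, -2 + 2*sqrt(3)/3 ≈ -0.8453

f''(x) = -8/(x^3 + 6*x^2 + 12*x + 8)
Second-derivative test at each critical point:
  f''(-3.1547) = 5.1962 > 0 → local minimum
  f''(-0.8453) = -5.1962 < 0 → local maximum

Critical points: x = -2 - 2*sqrt(3)/3 ≈ -3.1547 (local minimum); x = -2 + 2*sqrt(3)/3 ≈ -0.8453 (local maximum)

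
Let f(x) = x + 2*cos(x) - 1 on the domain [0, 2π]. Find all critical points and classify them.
f'(x) = 1 - 2*sin(x)

Solve f'(x) = 0 on [0, 2π]:
  f'(x) = 0 ⇔ sin(x) = 1/2, i.e. x = arcsin(1/2) + 2nπ or x = π − arcsin(1/2) + 2nπ; keep the solutions lying in [0, 2π].
  ⇒ x = pi/6 ≈ 0.5236, 5*pi/6 ≈ 2.6180

f''(x) = -2*cos(x)
Second-derivative test at each critical point:
  f''(0.5236) = -1.7321 < 0 → local maximum
  f''(2.6180) = 1.7321 > 0 → local minimum

Critical points: x = pi/6 ≈ 0.5236 (local maximum); x = 5*pi/6 ≈ 2.6180 (local minimum)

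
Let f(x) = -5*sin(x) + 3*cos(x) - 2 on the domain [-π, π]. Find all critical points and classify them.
f'(x) = -3*sin(x) - 5*cos(x)

Solve f'(x) = 0 on [-π, π]:
  f'(x) = 0 ⇔ -5*cos(x) = 3*sin(x) ⇔ tan(x) = -5/3, i.e. x = arctan(-5/3) + nπ; keep the solutions lying in [-π, π].
  ⇒ x = -atan(5/3) ≈ -1.0304, pi - atan(5/3) ≈ 2.1112

f''(x) = 5*sin(x) - 3*cos(x)
Second-derivative test at each critical point:
  f''(-1.0304) = -5.8310 < 0 → local maximum
  f''(2.1112) = 5.8310 > 0 → local minimum

Critical points: x = -atan(5/3) ≈ -1.0304 (local maximum); x = pi - atan(5/3) ≈ 2.1112 (local minimum)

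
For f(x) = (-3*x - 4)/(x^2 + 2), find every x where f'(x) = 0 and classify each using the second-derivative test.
f'(x) = (3*x^2 + 8*x - 6)/(x^4 + 4*x^2 + 4)

Solve f'(x) = 0:
  f'(x) = (3*x^2 + 8*x - 6)/(x^2 + 2)^2; the denominator is positive wherever f is defined, so f'(x) = 0 ⇔ 3*x^2 + 8*x - 6 = 0.
  3*x^2 + 8*x - 6 = 0 has no rational roots; quadratic formula: x = (-8 ± √136)/6.
  ⇒ x = -sqrt(34)/3 - 4/3 ≈ -3.2770, -4/3 + sqrt(34)/3 ≈ 0.6103

f''(x) = 2*(-4*x^2*(3*x + 4) + (9*x + 4)*(x^2 + 2))/(x^2 + 2)^3
Second-derivative test at each critical point:
  f''(-3.2770) = -0.0719 < 0 → local maximum
  f''(0.6103) = 2.0719 > 0 → local minimum

Critical points: x = -sqrt(34)/3 - 4/3 ≈ -3.2770 (local maximum); x = -4/3 + sqrt(34)/3 ≈ 0.6103 (local minimum)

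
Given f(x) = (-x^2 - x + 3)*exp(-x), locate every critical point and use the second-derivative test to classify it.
f'(x) = (x^2 - x - 4)*exp(-x)

Solve f'(x) = 0:
  f'(x) = (x^2 - x - 4)·exp(-x) and exp(-x) > 0 for every x, so f'(x) = 0 ⇔ x^2 - x - 4 = 0.
  x^2 - x - 4 = 0 has no rational roots; quadratic formula: x = (1 ± √17)/2.
  ⇒ x = 1/2 - sqrt(17)/2 ≈ -1.5616, 1/2 + sqrt(17)/2 ≈ 2.5616

f''(x) = (-x^2 + 3*x + 3)*exp(-x)
Second-derivative test at each critical point:
  f''(-1.5616) = -19.6516 < 0 → local maximum
  f''(2.5616) = 0.3182 > 0 → local minimum

Critical points: x = 1/2 - sqrt(17)/2 ≈ -1.5616 (local maximum); x = 1/2 + sqrt(17)/2 ≈ 2.5616 (local minimum)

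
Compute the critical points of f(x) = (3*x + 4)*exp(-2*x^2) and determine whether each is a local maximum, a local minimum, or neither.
f'(x) = (-4*x*(3*x + 4) + 3)*exp(-2*x^2)

Solve f'(x) = 0:
  f'(x) = (-12*x^2 - 16*x + 3)·exp(-2*x^2) and exp(-2*x^2) > 0 for every x, so f'(x) = 0 ⇔ -12*x^2 - 16*x + 3 = 0.
  Factor: -12*x^2 - 16*x + 3 = -(2*x + 3)*(6*x - 1) = 0.
  ⇒ x = -3/2, 1/6

f''(x) = 4*(4*x^2*(3*x + 4) - 9*x - 4)*exp(-2*x^2)
Second-derivative test at each critical point:
  f''(-3/2) = 0.2222 > 0 → local minimum
  f''(1/6) = -18.9192 < 0 → local maximum

Critical points: x = -3/2 (local minimum); x = 1/6 (local maximum)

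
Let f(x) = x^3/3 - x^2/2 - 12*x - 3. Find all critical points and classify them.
f'(x) = x^2 - x - 12

Solve f'(x) = 0:
  Factor: x^2 - x - 12 = (x - 4)*(x + 3) = 0.
  ⇒ x = -3, 4

f''(x) = 2*x - 1
Second-derivative test at each critical point:
  f''(-3) = -7 < 0 → local maximum
  f''(4) = 7 > 0 → local minimum

Critical points: x = -3 (local maximum); x = 4 (local minimum)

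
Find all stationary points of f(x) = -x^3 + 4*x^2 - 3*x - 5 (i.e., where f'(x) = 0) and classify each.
f'(x) = -3*x^2 + 8*x - 3

Solve f'(x) = 0:
  3*x^2 - 8*x + 3 = 0 has no rational roots; quadratic formula: x = (8 ± √28)/6.
  ⇒ x = 4/3 - sqrt(7)/3 ≈ 0.4514, sqrt(7)/3 + 4/3 ≈ 2.2153

f''(x) = 8 - 6*x
Second-derivative test at each critical point:
  f''(0.4514) = 5.2915 > 0 → local minimum
  f''(2.2153) = -5.2915 < 0 → local maximum

Critical points: x = 4/3 - sqrt(7)/3 ≈ 0.4514 (local minimum); x = sqrt(7)/3 + 4/3 ≈ 2.2153 (local maximum)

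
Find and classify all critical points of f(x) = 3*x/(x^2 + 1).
f'(x) = 3*(1 - x^2)/(x^4 + 2*x^2 + 1)

Solve f'(x) = 0:
  f'(x) = -3*(x - 1)*(x + 1)/(x^2 + 1)^2; the denominator is positive wherever f is defined, so f'(x) = 0 ⇔ 3 - 3*x^2 = 0.
  Factor: 3 - 3*x^2 = -3*(x - 1)*(x + 1) = 0.
  ⇒ x = -1, 1

f''(x) = 6*x*(x^2 - 3)/(x^2 + 1)^3
Second-derivative test at each critical point:
  f''(-1) = 3/2 > 0 → local minimum
  f''(1) = -3/2 < 0 → local maximum

Critical points: x = -1 (local minimum); x = 1 (local maximum)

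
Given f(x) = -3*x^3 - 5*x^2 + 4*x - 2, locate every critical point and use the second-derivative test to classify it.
f'(x) = -9*x^2 - 10*x + 4

Solve f'(x) = 0:
  9*x^2 + 10*x - 4 = 0 has no rational roots; quadratic formula: x = (-10 ± √244)/18.
  ⇒ x = -sqrt(61)/9 - 5/9 ≈ -1.4234, -5/9 + sqrt(61)/9 ≈ 0.3122

f''(x) = -18*x - 10
Second-derivative test at each critical point:
  f''(-1.4234) = 15.6205 > 0 → local minimum
  f''(0.3122) = -15.6205 < 0 → local maximum

Critical points: x = -sqrt(61)/9 - 5/9 ≈ -1.4234 (local minimum); x = -5/9 + sqrt(61)/9 ≈ 0.3122 (local maximum)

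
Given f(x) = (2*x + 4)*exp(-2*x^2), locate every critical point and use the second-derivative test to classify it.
f'(x) = 2*(-4*x*(x + 2) + 1)*exp(-2*x^2)

Solve f'(x) = 0:
  f'(x) = (-8*x^2 - 16*x + 2)·exp(-2*x^2) and exp(-2*x^2) > 0 for every x, so f'(x) = 0 ⇔ -8*x^2 - 16*x + 2 = 0.
  Factor: -8*x^2 - 16*x + 2 = -2*(4*x^2 + 8*x - 1); 4*x^2 + 8*x - 1 = 0 has no rational roots; quadratic formula: x = (-8 ± √80)/8.
  ⇒ x = -sqrt(5)/2 - 1 ≈ -2.1180, -1 + sqrt(5)/2 ≈ 0.1180

f''(x) = 8*(4*x^2*(x + 2) - 3*x - 2)*exp(-2*x^2)
Second-derivative test at each critical point:
  f''(-2.1180) = 0.0023 > 0 → local minimum
  f''(0.1180) = -17.3970 < 0 → local maximum

Critical points: x = -sqrt(5)/2 - 1 ≈ -2.1180 (local minimum); x = -1 + sqrt(5)/2 ≈ 0.1180 (local maximum)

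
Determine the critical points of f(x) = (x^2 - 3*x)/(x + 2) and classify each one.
f'(x) = (x^2 + 4*x - 6)/(x^2 + 4*x + 4)

Solve f'(x) = 0:
  f'(x) = (x^2 + 4*x - 6)/(x + 2)^2; the denominator is positive wherever f is defined, so f'(x) = 0 ⇔ x^2 + 4*x - 6 = 0.
  x^2 + 4*x - 6 = 0 has no rational roots; quadratic formula: x = (-4 ± √40)/2.
  ⇒ x = -sqrt(10) - 2 ≈ -5.1623, -2 + sqrt(10) ≈ 1.1623

f''(x) = 20/(x^3 + 6*x^2 + 12*x + 8)
Second-derivative test at each critical point:
  f''(-5.1623) = -0.6325 < 0 → local maximum
  f''(1.1623) = 0.6325 > 0 → local minimum

Critical points: x = -sqrt(10) - 2 ≈ -5.1623 (local maximum); x = -2 + sqrt(10) ≈ 1.1623 (local minimum)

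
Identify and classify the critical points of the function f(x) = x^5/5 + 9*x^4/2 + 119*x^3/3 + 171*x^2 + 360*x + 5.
f'(x) = x^4 + 18*x^3 + 119*x^2 + 342*x + 360

Solve f'(x) = 0:
  Factor: x^4 + 18*x^3 + 119*x^2 + 342*x + 360 = (x + 3)*(x + 4)*(x + 5)*(x + 6) = 0.
  ⇒ x = -6, -5, -4, -3

f''(x) = 4*x^3 + 54*x^2 + 238*x + 342
Second-derivative test at each critical point:
  f''(-6) = -6 < 0 → local maximum
  f''(-5) = 2 > 0 → local minimum
  f''(-4) = -2 < 0 → local maximum
  f''(-3) = 6 > 0 → local minimum

Critical points: x = -6 (local maximum); x = -5 (local minimum); x = -4 (local maximum); x = -3 (local minimum)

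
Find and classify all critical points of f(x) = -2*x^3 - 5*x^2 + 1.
f'(x) = 2*x*(-3*x - 5)

Solve f'(x) = 0:
  Factor: -6*x^2 - 10*x = -2*x*(3*x + 5) = 0.
  ⇒ x = -5/3, 0

f''(x) = -12*x - 10
Second-derivative test at each critical point:
  f''(-5/3) = 10 > 0 → local minimum
  f''(0) = -10 < 0 → local maximum

Critical points: x = -5/3 (local minimum); x = 0 (local maximum)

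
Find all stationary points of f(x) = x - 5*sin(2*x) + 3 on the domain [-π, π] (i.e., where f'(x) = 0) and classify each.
f'(x) = 1 - 10*cos(2*x)

Solve f'(x) = 0 on [-π, π]:
  f'(x) = 0 ⇔ cos(2*x) = 1/10, i.e. 2*x = ±arccos(1/10) + 2nπ; keep the solutions lying in [-π, π].
  ⇒ x = -pi + acos(1/10)/2 ≈ -2.4063, -acos(1/10)/2 ≈ -0.7353, acos(1/10)/2 ≈ 0.7353, pi - acos(1/10)/2 ≈ 2.4063

f''(x) = 20*sin(2*x)
Second-derivative test at each critical point:
  f''(-2.4063) = 19.8997 > 0 → local minimum
  f''(-0.7353) = -19.8997 < 0 → local maximum
  f''(0.7353) = 19.8997 > 0 → local minimum
  f''(2.4063) = -19.8997 < 0 → local maximum

Critical points: x = -pi + acos(1/10)/2 ≈ -2.4063 (local minimum); x = -acos(1/10)/2 ≈ -0.7353 (local maximum); x = acos(1/10)/2 ≈ 0.7353 (local minimum); x = pi - acos(1/10)/2 ≈ 2.4063 (local maximum)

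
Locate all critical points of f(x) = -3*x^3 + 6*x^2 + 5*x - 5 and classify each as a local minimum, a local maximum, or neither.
f'(x) = -9*x^2 + 12*x + 5

Solve f'(x) = 0:
  Factor: -9*x^2 + 12*x + 5 = -(3*x - 5)*(3*x + 1) = 0.
  ⇒ x = -1/3, 5/3

f''(x) = 12 - 18*x
Second-derivative test at each critical point:
  f''(-1/3) = 18 > 0 → local minimum
  f''(5/3) = -18 < 0 → local maximum

Critical points: x = -1/3 (local minimum); x = 5/3 (local maximum)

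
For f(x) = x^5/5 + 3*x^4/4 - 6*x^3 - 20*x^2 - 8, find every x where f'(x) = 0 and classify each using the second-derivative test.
f'(x) = x*(x^3 + 3*x^2 - 18*x - 40)

Solve f'(x) = 0:
  Factor: x^4 + 3*x^3 - 18*x^2 - 40*x = x*(x - 4)*(x + 2)*(x + 5) = 0.
  ⇒ x = -5, -2, 0, 4

f''(x) = 4*x^3 + 9*x^2 - 36*x - 40
Second-derivative test at each critical point:
  f''(-5) = -135 < 0 → local maximum
  f''(-2) = 36 > 0 → local minimum
  f''(0) = -40 < 0 → local maximum
  f''(4) = 216 > 0 → local minimum

Critical points: x = -5 (local maximum); x = -2 (local minimum); x = 0 (local maximum); x = 4 (local minimum)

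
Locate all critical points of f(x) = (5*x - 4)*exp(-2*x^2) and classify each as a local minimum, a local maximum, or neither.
f'(x) = (-4*x*(5*x - 4) + 5)*exp(-2*x^2)

Solve f'(x) = 0:
  f'(x) = (-20*x^2 + 16*x + 5)·exp(-2*x^2) and exp(-2*x^2) > 0 for every x, so f'(x) = 0 ⇔ -20*x^2 + 16*x + 5 = 0.
  20*x^2 - 16*x - 5 = 0 has no rational roots; quadratic formula: x = (16 ± √656)/40.
  ⇒ x = 2/5 - sqrt(41)/10 ≈ -0.2403, 2/5 + sqrt(41)/10 ≈ 1.0403

f''(x) = 4*(4*x^2*(5*x - 4) - 15*x + 4)*exp(-2*x^2)
Second-derivative test at each critical point:
  f''(-0.2403) = 22.8187 > 0 → local minimum
  f''(1.0403) = -2.9405 < 0 → local maximum

Critical points: x = 2/5 - sqrt(41)/10 ≈ -0.2403 (local minimum); x = 2/5 + sqrt(41)/10 ≈ 1.0403 (local maximum)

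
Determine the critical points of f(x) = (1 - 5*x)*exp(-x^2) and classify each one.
f'(x) = (2*x*(5*x - 1) - 5)*exp(-x^2)

Solve f'(x) = 0:
  f'(x) = (10*x^2 - 2*x - 5)·exp(-x^2) and exp(-x^2) > 0 for every x, so f'(x) = 0 ⇔ 10*x^2 - 2*x - 5 = 0.
  10*x^2 - 2*x - 5 = 0 has no rational roots; quadratic formula: x = (2 ± √204)/20.
  ⇒ x = 1/10 - sqrt(51)/10 ≈ -0.6141, 1/10 + sqrt(51)/10 ≈ 0.8141

f''(x) = 2*(2*x^2*(1 - 5*x) + 15*x - 1)*exp(-x^2)
Second-derivative test at each critical point:
  f''(-0.6141) = -9.7952 < 0 → local maximum
  f''(0.8141) = 7.3613 > 0 → local minimum

Critical points: x = 1/10 - sqrt(51)/10 ≈ -0.6141 (local maximum); x = 1/10 + sqrt(51)/10 ≈ 0.8141 (local minimum)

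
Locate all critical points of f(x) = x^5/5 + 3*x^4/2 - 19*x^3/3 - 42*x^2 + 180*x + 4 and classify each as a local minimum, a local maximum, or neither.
f'(x) = x^4 + 6*x^3 - 19*x^2 - 84*x + 180

Solve f'(x) = 0:
  Factor: x^4 + 6*x^3 - 19*x^2 - 84*x + 180 = (x - 3)*(x - 2)*(x + 5)*(x + 6) = 0.
  ⇒ x = -6, -5, 2, 3

f''(x) = 4*x^3 + 18*x^2 - 38*x - 84
Second-derivative test at each critical point:
  f''(-6) = -72 < 0 → local maximum
  f''(-5) = 56 > 0 → local minimum
  f''(2) = -56 < 0 → local maximum
  f''(3) = 72 > 0 → local minimum

Critical points: x = -6 (local maximum); x = -5 (local minimum); x = 2 (local maximum); x = 3 (local minimum)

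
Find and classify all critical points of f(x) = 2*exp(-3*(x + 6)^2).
f'(x) = 12*(-x - 6)*exp(-3*(x + 6)^2)

Solve f'(x) = 0:
  f'(x) = (-12*x - 72)·exp(-3*(x + 6)^2) and exp(-3*(x + 6)^2) > 0 for every x, so f'(x) = 0 ⇔ -12*x - 72 = 0.
  Factor: -12*x - 72 = -12*(x + 6) = 0.
  ⇒ x = -6

f''(x) = 12*(6*(x + 6)^2 - 1)*exp(-3*(x + 6)^2)
Second-derivative test at each critical point:
  f''(-6) = -12 < 0 → local maximum

Critical points: x = -6 (local maximum)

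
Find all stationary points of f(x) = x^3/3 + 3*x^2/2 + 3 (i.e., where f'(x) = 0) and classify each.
f'(x) = x*(x + 3)

Solve f'(x) = 0:
  Factor: x^2 + 3*x = x*(x + 3) = 0.
  ⇒ x = -3, 0

f''(x) = 2*x + 3
Second-derivative test at each critical point:
  f''(-3) = -3 < 0 → local maximum
  f''(0) = 3 > 0 → local minimum

Critical points: x = -3 (local maximum); x = 0 (local minimum)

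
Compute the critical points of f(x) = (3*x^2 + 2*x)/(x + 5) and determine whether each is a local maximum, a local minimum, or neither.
f'(x) = (3*x^2 + 30*x + 10)/(x^2 + 10*x + 25)

Solve f'(x) = 0:
  f'(x) = (3*x^2 + 30*x + 10)/(x + 5)^2; the denominator is positive wherever f is defined, so f'(x) = 0 ⇔ 3*x^2 + 30*x + 10 = 0.
  3*x^2 + 30*x + 10 = 0 has no rational roots; quadratic formula: x = (-30 ± √780)/6.
  ⇒ x = -5 - sqrt(195)/3 ≈ -9.6547, -5 + sqrt(195)/3 ≈ -0.3453

f''(x) = 130/(x^3 + 15*x^2 + 75*x + 125)
Second-derivative test at each critical point:
  f''(-9.6547) = -1.2890 < 0 → local maximum
  f''(-0.3453) = 1.2890 > 0 → local minimum

Critical points: x = -5 - sqrt(195)/3 ≈ -9.6547 (local maximum); x = -5 + sqrt(195)/3 ≈ -0.3453 (local minimum)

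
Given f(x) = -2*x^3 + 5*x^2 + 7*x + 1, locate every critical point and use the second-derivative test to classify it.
f'(x) = -6*x^2 + 10*x + 7

Solve f'(x) = 0:
  6*x^2 - 10*x - 7 = 0 has no rational roots; quadratic formula: x = (10 ± √268)/12.
  ⇒ x = 5/6 - sqrt(67)/6 ≈ -0.5309, 5/6 + sqrt(67)/6 ≈ 2.1976

f''(x) = 10 - 12*x
Second-derivative test at each critical point:
  f''(-0.5309) = 16.3707 > 0 → local minimum
  f''(2.1976) = -16.3707 < 0 → local maximum

Critical points: x = 5/6 - sqrt(67)/6 ≈ -0.5309 (local minimum); x = 5/6 + sqrt(67)/6 ≈ 2.1976 (local maximum)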